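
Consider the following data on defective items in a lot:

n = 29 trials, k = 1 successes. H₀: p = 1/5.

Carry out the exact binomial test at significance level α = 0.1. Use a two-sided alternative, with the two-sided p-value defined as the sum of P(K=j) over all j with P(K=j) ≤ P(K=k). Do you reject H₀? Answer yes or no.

Exact binomial: n=29, k=1, p₀=1/5=0.2000
P(X=j) = C(n,j)·p₀^j·(1−p₀)^(n−j); p = Σ P(X=j) over j with P(X=j) ≤ P(X=1)
p-value (two-sided) = 0.01971
At α=0.1: p < α → reject H₀

reject H₀: yes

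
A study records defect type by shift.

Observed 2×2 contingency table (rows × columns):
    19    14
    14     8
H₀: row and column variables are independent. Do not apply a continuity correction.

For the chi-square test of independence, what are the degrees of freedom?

df = (r−1)(c−1) = (2−1)·(2−1) = 1

degrees of freedom = 1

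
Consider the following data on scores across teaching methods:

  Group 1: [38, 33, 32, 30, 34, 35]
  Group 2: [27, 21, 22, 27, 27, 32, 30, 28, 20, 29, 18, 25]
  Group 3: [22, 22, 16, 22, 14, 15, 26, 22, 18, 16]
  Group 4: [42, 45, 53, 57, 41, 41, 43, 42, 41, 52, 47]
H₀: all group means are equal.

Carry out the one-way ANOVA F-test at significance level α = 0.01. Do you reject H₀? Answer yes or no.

Group means [33.67, 25.50, 19.30, 45.82], grand mean 30.897
SSB = Σnᵢ(x̄ᵢ−x̄)² = 4189.520; SSW = ΣΣ(x−x̄ᵢ)² = 712.070
MSB = 4189.520/3 = 1396.5067; MSW = 712.070/35 = 20.3448
F = MSB/MSW = 68.6418
df = (3, 35)
p-value (upper-tail) = 0.00000
At α=0.01: p < α → reject H₀

reject H₀: yes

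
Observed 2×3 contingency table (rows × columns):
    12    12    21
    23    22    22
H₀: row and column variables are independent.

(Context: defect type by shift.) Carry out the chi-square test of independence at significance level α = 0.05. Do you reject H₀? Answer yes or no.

Row totals [45, 67], col totals [35, 34, 43], n=112
χ² = (12−14.06)²/14.06 + (12−13.66)²/13.66 + (21−17.28)²/17.28 + (23−20.94)²/20.94 + (22−20.34)²/20.34 + (22−25.72)²/25.72 = 2.1844
df = 2
p-value (upper-tail) = 0.33547
At α=0.05: p ≥ α → fail to reject H₀

reject H₀: no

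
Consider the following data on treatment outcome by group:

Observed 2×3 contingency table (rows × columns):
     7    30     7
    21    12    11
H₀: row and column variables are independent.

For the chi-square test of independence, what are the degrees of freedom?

degrees of freedom = 2

df = (r−1)(c−1) = (2−1)·(3−1) = 2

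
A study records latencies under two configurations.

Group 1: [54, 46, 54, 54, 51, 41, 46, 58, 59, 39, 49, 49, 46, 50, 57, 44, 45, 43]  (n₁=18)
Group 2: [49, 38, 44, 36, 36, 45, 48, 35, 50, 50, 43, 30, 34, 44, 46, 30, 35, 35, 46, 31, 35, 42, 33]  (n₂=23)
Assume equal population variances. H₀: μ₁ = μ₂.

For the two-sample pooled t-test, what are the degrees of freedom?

df = n₁ + n₂ − 2 = 18 + 23 − 2 = 39

degrees of freedom = 39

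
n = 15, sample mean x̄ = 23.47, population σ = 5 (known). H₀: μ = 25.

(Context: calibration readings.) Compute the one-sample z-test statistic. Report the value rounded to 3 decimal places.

test statistic = -1.185

SE = σ/√n = 5/√15 = 1.2910
z = (x̄−μ₀)/SE = (23.47−25)/1.2910 = -1.1851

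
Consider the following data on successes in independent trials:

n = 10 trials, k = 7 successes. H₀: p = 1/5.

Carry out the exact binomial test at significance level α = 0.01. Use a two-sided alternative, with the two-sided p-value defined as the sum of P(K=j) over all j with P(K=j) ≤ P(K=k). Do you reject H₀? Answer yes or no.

reject H₀: yes

Exact binomial: n=10, k=7, p₀=1/5=0.2000
P(X=j) = C(n,j)·p₀^j·(1−p₀)^(n−j); p = Σ P(X=j) over j with P(X=j) ≤ P(X=7)
p-value (two-sided) = 0.00086
At α=0.01: p < α → reject H₀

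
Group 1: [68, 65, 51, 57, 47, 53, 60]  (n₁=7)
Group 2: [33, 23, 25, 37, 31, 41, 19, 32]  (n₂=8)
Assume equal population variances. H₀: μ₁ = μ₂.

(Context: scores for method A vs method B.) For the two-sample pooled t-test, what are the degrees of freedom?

degrees of freedom = 13

df = n₁ + n₂ − 2 = 7 + 8 − 2 = 13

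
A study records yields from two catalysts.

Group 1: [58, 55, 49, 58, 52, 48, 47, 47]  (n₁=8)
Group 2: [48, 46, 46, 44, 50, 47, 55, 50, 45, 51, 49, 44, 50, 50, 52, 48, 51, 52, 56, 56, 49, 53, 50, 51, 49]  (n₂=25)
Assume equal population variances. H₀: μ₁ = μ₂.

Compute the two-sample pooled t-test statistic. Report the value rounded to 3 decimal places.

test statistic = 1.386

x̄₁=51.750, s₁=4.713, n₁=8
x̄₂=49.680, s₂=3.313, n₂=25
s_p² = [7·4.713² + 24·3.313²]/31 = 13.5142
SE = √(s_p²·(1/8+1/25)) = 1.4933
t = (51.750−49.680)/1.4933 = 1.3862
df = 31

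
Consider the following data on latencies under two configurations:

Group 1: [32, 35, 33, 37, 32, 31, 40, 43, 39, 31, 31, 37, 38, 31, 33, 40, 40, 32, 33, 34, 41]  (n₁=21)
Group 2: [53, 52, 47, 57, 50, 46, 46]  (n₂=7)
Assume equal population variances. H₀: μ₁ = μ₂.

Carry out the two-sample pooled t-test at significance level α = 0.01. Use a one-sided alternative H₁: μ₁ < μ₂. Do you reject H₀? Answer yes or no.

reject H₀: yes

x̄₁=35.381, s₁=3.930, n₁=21
x̄₂=50.143, s₂=4.140, n₂=7
s_p² = [20·3.930² + 6·4.140²]/26 = 15.8388
SE = √(s_p²·(1/21+1/7)) = 1.7369
t = (35.381−50.143)/1.7369 = -8.4989
df = 26
p-value (one-sided, H₁ less) = 0.00000
At α=0.01: p < α → reject H₀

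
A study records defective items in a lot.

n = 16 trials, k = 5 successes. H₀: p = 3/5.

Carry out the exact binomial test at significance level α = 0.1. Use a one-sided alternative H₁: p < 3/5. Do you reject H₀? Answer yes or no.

reject H₀: yes

Exact binomial: n=16, k=5, p₀=3/5=0.6000
P(X≤5) from Σ C(n,i)·p₀^i·(1−p₀)^(n−i)
p-value (one-sided, H₁ less) = 0.01914
At α=0.1: p < α → reject H₀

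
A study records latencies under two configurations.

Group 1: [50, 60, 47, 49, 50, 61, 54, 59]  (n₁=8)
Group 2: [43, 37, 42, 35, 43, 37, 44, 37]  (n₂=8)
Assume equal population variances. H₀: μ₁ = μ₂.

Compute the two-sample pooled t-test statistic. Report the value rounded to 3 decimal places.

x̄₁=53.750, s₁=5.548, n₁=8
x̄₂=39.750, s₂=3.576, n₂=8
s_p² = [7·5.548² + 7·3.576²]/14 = 21.7857
SE = √(s_p²·(1/8+1/8)) = 2.3338
t = (53.750−39.750)/2.3338 = 5.9989
df = 14

test statistic = 5.999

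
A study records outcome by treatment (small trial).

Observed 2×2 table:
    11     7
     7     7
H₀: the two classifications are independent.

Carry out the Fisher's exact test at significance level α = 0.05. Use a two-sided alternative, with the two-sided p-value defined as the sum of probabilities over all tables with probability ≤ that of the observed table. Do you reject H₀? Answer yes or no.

Margins: r₁=18, r₂=14, c₁=18, c₂=14, n=32
p_obs = C(18,11)·C(14,7)/C(32,18); sum pmf over tables with pmf ≤ p_obs
p-value (two-sided) = 0.72127
At α=0.05: p ≥ α → fail to reject H₀

reject H₀: no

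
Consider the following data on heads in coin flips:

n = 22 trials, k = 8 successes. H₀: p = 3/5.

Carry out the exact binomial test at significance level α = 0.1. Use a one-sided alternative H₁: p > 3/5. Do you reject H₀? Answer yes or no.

reject H₀: no

Exact binomial: n=22, k=8, p₀=3/5=0.6000
P(X≥8) from Σ C(n,i)·p₀^i·(1−p₀)^(n−i)
p-value (one-sided, H₁ greater) = 0.99295
At α=0.1: p ≥ α → fail to reject H₀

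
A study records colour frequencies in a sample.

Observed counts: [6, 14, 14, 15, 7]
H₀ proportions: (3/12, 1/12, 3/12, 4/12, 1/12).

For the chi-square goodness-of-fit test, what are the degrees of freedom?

degrees of freedom = 4

df = k − 1 = 5 − 1 = 4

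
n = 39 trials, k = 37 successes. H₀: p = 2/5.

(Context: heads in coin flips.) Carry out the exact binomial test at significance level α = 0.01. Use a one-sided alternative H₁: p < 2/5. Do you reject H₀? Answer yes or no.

Exact binomial: n=39, k=37, p₀=2/5=0.4000
P(X≤37) from Σ C(n,i)·p₀^i·(1−p₀)^(n−i)
p-value (one-sided, H₁ less) = 1.00000
At α=0.01: p ≥ α → fail to reject H₀

reject H₀: no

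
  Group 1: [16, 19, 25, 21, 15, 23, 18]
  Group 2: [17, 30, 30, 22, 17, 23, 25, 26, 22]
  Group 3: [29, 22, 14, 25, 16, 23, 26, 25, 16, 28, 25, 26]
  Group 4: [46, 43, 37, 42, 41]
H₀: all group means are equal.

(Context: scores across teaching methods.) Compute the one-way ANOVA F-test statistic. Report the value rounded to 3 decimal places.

test statistic = 28.319

Group means [19.57, 23.56, 22.92, 41.80], grand mean 25.242
SSB = Σnᵢ(x̄ᵢ−x̄)² = 1686.407; SSW = ΣΣ(x−x̄ᵢ)² = 575.653
MSB = 1686.407/3 = 562.1358; MSW = 575.653/29 = 19.8501
F = MSB/MSW = 28.3190
df = (3, 29)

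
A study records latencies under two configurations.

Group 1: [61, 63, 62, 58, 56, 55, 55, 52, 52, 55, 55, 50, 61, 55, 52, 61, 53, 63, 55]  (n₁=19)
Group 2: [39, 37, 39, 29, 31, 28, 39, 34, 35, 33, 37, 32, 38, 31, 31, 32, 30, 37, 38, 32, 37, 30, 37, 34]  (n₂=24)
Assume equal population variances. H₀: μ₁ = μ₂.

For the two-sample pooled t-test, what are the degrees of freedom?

df = n₁ + n₂ − 2 = 19 + 24 − 2 = 41

degrees of freedom = 41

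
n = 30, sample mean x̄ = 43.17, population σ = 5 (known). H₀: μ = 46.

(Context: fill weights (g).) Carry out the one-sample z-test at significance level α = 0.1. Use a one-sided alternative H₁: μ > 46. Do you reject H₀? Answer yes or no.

SE = σ/√n = 5/√30 = 0.9129
z = (x̄−μ₀)/SE = (43.17−46)/0.9129 = -3.1001
p-value (one-sided, H₁ greater) = 0.99903
At α=0.1: p ≥ α → fail to reject H₀

reject H₀: no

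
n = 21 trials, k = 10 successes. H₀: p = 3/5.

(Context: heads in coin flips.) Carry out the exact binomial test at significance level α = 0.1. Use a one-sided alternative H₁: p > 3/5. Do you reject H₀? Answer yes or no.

reject H₀: no

Exact binomial: n=21, k=10, p₀=3/5=0.6000
P(X≥10) from Σ C(n,i)·p₀^i·(1−p₀)^(n−i)
p-value (one-sided, H₁ greater) = 0.91508
At α=0.1: p ≥ α → fail to reject H₀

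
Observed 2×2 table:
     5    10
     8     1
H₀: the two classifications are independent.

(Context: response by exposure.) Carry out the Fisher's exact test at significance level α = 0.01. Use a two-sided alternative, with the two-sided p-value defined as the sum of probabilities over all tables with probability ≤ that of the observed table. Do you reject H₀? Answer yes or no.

Margins: r₁=15, r₂=9, c₁=13, c₂=11, n=24
p_obs = C(15,5)·C(9,8)/C(24,13); sum pmf over tables with pmf ≤ p_obs
p-value (two-sided) = 0.01306
At α=0.01: p ≥ α → fail to reject H₀

reject H₀: no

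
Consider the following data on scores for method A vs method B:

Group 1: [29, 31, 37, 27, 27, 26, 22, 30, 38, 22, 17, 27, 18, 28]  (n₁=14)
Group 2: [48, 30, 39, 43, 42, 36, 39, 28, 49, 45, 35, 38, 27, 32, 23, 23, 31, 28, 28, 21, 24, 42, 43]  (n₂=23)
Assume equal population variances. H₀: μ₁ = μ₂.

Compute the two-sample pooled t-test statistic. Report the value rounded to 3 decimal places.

test statistic = -2.853

x̄₁=27.071, s₁=6.095, n₁=14
x̄₂=34.522, s₂=8.511, n₂=23
s_p² = [13·6.095² + 22·8.511²]/35 = 59.3334
SE = √(s_p²·(1/14+1/23)) = 2.6111
t = (27.071−34.522)/2.6111 = -2.8533
df = 35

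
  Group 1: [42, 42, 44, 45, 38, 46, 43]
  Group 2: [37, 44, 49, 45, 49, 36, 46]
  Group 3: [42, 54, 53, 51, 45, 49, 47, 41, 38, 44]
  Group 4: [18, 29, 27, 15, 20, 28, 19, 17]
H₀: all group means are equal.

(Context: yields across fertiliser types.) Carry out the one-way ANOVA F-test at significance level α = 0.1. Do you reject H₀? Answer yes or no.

Group means [42.86, 43.71, 46.40, 21.62], grand mean 38.844
SSB = Σnᵢ(x̄ᵢ−x̄)² = 3221.658; SSW = ΣΣ(x−x̄ᵢ)² = 676.561
MSB = 3221.658/3 = 1073.8860; MSW = 676.561/28 = 24.1629
F = MSB/MSW = 44.4436
df = (3, 28)
p-value (upper-tail) = 0.00000
At α=0.1: p < α → reject H₀

reject H₀: yes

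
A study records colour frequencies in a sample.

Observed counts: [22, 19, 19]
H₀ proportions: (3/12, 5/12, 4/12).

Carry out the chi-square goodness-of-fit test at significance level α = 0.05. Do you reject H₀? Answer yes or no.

reject H₀: no

n = 60; E_i = n·p_i = [15.00, 25.00, 20.00]
χ² = (22−15.00)²/15.00 + (19−25.00)²/25.00 + (19−20.00)²/20.00 = 4.7567
df = 2
p-value (upper-tail) = 0.09270
At α=0.05: p ≥ α → fail to reject H₀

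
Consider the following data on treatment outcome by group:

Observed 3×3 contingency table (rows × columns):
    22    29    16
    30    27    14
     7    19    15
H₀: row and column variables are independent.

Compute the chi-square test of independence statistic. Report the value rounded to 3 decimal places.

Row totals [67, 71, 41], col totals [59, 75, 45], n=179
χ² = (22−22.08)²/22.08 + (29−28.07)²/28.07 + (16−16.84)²/16.84 + (30−23.40)²/23.40 + (27−29.75)²/29.75 + (14−17.85)²/17.85 + (7−13.51)²/13.51 + (19−17.18)²/17.18 + (15−10.31)²/10.31 = 8.4868
df = 4

test statistic = 8.487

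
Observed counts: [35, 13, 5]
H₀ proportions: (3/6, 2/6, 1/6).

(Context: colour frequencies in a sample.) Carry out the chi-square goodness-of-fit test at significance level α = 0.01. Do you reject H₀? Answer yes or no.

reject H₀: no

n = 53; E_i = n·p_i = [26.50, 17.67, 8.83]
χ² = (35−26.50)²/26.50 + (13−17.67)²/17.67 + (5−8.83)²/8.83 = 5.6226
df = 2
p-value (upper-tail) = 0.06013
At α=0.01: p ≥ α → fail to reject H₀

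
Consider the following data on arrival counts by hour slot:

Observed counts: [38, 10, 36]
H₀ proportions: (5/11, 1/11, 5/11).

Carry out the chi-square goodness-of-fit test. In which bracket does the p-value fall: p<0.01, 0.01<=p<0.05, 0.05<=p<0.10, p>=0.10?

p-value bracket: p>=0.10

n = 84; E_i = n·p_i = [38.18, 7.64, 38.18]
χ² = (38−38.18)²/38.18 + (10−7.64)²/7.64 + (36−38.18)²/38.18 = 0.8571
df = 2
p-value (upper-tail) = 0.65144
→ bracket: p>=0.10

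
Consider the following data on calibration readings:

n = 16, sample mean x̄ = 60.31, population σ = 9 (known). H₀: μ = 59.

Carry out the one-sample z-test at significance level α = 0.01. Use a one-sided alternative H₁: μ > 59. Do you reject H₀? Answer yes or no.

SE = σ/√n = 9/√16 = 2.2500
z = (x̄−μ₀)/SE = (60.31−59)/2.2500 = 0.5822
p-value (one-sided, H₁ greater) = 0.28021
At α=0.01: p ≥ α → fail to reject H₀

reject H₀: no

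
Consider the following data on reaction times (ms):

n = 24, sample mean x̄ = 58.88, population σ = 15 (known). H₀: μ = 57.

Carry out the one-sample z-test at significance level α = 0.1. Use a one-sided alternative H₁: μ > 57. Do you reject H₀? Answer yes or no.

reject H₀: no

SE = σ/√n = 15/√24 = 3.0619
z = (x̄−μ₀)/SE = (58.88−57)/3.0619 = 0.6140
p-value (one-sided, H₁ greater) = 0.26961
At α=0.1: p ≥ α → fail to reject H₀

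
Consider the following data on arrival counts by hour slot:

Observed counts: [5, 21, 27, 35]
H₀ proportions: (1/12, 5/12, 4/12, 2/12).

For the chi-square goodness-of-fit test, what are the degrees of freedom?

degrees of freedom = 3

df = k − 1 = 4 − 1 = 3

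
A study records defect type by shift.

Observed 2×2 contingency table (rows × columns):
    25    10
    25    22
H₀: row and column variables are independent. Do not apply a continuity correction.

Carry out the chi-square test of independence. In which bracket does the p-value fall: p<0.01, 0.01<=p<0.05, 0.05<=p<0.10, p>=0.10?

Row totals [35, 47], col totals [50, 32], n=82
χ² = (25−21.34)²/21.34 + (10−13.66)²/13.66 + (25−28.66)²/28.66 + (22−18.34)²/18.34 = 2.8040
df = 1
p-value (upper-tail) = 0.09403
→ bracket: 0.05<=p<0.10

p-value bracket: 0.05<=p<0.10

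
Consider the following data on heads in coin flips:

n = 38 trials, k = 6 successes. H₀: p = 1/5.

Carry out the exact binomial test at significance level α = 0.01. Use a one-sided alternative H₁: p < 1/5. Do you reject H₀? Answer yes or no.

reject H₀: no

Exact binomial: n=38, k=6, p₀=1/5=0.2000
P(X≤6) from Σ C(n,i)·p₀^i·(1−p₀)^(n−i)
p-value (one-sided, H₁ less) = 0.34036
At α=0.01: p ≥ α → fail to reject H₀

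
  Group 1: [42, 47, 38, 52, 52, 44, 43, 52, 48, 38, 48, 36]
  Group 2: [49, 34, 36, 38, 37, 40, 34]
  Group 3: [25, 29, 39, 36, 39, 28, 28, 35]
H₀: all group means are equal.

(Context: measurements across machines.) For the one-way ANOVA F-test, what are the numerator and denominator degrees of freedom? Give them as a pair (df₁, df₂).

degrees of freedom = [2, 24]

k = 3 groups, N = 27 total
df = (k−1, N−k) = (3−1, 27−3) = (2, 24)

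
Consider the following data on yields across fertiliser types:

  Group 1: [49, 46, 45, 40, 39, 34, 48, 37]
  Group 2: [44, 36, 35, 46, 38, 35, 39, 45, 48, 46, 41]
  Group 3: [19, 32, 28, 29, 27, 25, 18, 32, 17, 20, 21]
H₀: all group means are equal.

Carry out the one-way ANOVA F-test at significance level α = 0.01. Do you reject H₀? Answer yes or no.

reject H₀: yes

Group means [42.25, 41.18, 24.36], grand mean 35.300
SSB = Σnᵢ(x̄ᵢ−x̄)² = 2082.618; SSW = ΣΣ(x−x̄ᵢ)² = 757.682
MSB = 2082.618/2 = 1041.3091; MSW = 757.682/27 = 28.0623
F = MSB/MSW = 37.1071
df = (2, 27)
p-value (upper-tail) = 0.00000
At α=0.01: p < α → reject H₀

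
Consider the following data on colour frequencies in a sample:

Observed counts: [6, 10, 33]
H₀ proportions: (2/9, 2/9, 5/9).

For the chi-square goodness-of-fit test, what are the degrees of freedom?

df = k − 1 = 3 − 1 = 2

degrees of freedom = 2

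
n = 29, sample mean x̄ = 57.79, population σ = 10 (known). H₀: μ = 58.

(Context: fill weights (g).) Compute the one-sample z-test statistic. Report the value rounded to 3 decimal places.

SE = σ/√n = 10/√29 = 1.8570
z = (x̄−μ₀)/SE = (57.79−58)/1.8570 = -0.1131

test statistic = -0.113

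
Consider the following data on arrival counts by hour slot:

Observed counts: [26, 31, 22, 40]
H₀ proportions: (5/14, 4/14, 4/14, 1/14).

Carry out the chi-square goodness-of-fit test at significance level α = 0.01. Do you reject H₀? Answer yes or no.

reject H₀: yes

n = 119; E_i = n·p_i = [42.50, 34.00, 34.00, 8.50]
χ² = (26−42.50)²/42.50 + (31−34.00)²/34.00 + (22−34.00)²/34.00 + (40−8.50)²/8.50 = 127.6412
df = 3
p-value (upper-tail) = 0.00000
At α=0.01: p < α → reject H₀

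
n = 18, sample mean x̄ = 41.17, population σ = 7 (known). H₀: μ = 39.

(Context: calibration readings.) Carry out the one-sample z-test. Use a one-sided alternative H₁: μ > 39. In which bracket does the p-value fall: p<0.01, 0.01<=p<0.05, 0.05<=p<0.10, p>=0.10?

SE = σ/√n = 7/√18 = 1.6499
z = (x̄−μ₀)/SE = (41.17−39)/1.6499 = 1.3152
p-value (one-sided, H₁ greater) = 0.09422
→ bracket: 0.05<=p<0.10

p-value bracket: 0.05<=p<0.10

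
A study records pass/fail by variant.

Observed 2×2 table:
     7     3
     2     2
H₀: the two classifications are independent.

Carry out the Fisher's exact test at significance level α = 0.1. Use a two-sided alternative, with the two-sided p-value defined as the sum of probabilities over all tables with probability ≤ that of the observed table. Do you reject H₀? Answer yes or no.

reject H₀: no

Margins: r₁=10, r₂=4, c₁=9, c₂=5, n=14
p_obs = C(10,7)·C(4,2)/C(14,9); sum pmf over tables with pmf ≤ p_obs
p-value (two-sided) = 0.58042
At α=0.1: p ≥ α → fail to reject H₀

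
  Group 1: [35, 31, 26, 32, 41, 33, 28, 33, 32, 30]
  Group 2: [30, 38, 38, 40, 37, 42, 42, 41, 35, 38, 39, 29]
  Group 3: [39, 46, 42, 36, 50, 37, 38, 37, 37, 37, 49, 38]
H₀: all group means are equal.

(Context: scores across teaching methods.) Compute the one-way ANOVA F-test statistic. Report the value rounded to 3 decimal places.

test statistic = 9.652

Group means [32.10, 37.42, 40.50], grand mean 36.941
SSB = Σnᵢ(x̄ᵢ−x̄)² = 389.066; SSW = ΣΣ(x−x̄ᵢ)² = 624.817
MSB = 389.066/2 = 194.5328; MSW = 624.817/31 = 20.1554
F = MSB/MSW = 9.6517
df = (2, 31)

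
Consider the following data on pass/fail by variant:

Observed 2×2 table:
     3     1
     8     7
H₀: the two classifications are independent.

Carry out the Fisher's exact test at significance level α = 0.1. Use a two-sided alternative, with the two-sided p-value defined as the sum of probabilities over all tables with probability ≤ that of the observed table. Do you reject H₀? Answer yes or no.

Margins: r₁=4, r₂=15, c₁=11, c₂=8, n=19
p_obs = C(4,3)·C(15,8)/C(19,11); sum pmf over tables with pmf ≤ p_obs
p-value (two-sided) = 0.60268
At α=0.1: p ≥ α → fail to reject H₀

reject H₀: no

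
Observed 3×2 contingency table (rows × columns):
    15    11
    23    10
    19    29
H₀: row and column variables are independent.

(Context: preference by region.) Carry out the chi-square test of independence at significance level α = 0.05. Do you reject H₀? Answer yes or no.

Row totals [26, 33, 48], col totals [57, 50], n=107
χ² = (15−13.85)²/13.85 + (11−12.15)²/12.15 + (23−17.58)²/17.58 + (10−15.42)²/15.42 + (19−25.57)²/25.57 + (29−22.43)²/22.43 = 7.3936
df = 2
p-value (upper-tail) = 0.02480
At α=0.05: p < α → reject H₀

reject H₀: yes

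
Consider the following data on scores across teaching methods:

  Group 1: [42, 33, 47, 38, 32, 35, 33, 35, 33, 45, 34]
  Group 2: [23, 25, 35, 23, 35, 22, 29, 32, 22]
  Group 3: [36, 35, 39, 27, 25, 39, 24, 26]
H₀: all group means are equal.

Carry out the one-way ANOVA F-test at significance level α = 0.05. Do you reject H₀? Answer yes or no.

Group means [37.00, 27.33, 31.38], grand mean 32.286
SSB = Σnᵢ(x̄ᵢ−x̄)² = 471.839; SSW = ΣΣ(x−x̄ᵢ)² = 815.875
MSB = 471.839/2 = 235.9196; MSW = 815.875/25 = 32.6350
F = MSB/MSW = 7.2290
df = (2, 25)
p-value (upper-tail) = 0.00333
At α=0.05: p < α → reject H₀

reject H₀: yes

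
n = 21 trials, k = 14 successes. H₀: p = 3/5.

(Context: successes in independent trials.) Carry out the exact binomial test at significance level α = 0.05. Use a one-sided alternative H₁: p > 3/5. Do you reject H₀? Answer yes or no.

reject H₀: no

Exact binomial: n=21, k=14, p₀=3/5=0.6000
P(X≥14) from Σ C(n,i)·p₀^i·(1−p₀)^(n−i)
p-value (one-sided, H₁ greater) = 0.34954
At α=0.05: p ≥ α → fail to reject H₀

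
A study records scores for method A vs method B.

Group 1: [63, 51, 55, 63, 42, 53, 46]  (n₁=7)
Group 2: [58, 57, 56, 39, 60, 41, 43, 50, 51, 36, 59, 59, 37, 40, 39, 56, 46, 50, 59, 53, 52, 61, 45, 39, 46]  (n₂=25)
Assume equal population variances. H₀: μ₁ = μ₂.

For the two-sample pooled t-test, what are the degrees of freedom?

df = n₁ + n₂ − 2 = 7 + 25 − 2 = 30

degrees of freedom = 30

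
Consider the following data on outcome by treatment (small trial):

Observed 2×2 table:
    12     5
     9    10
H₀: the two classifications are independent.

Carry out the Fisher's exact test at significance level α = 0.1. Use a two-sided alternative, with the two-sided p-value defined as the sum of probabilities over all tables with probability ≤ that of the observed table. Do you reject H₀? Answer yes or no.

reject H₀: no

Margins: r₁=17, r₂=19, c₁=21, c₂=15, n=36
p_obs = C(17,12)·C(19,9)/C(36,21); sum pmf over tables with pmf ≤ p_obs
p-value (two-sided) = 0.19221
At α=0.1: p ≥ α → fail to reject H₀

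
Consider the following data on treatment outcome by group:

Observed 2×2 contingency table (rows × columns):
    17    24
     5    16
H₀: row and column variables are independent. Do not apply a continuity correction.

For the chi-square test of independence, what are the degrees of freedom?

degrees of freedom = 1

df = (r−1)(c−1) = (2−1)·(2−1) = 1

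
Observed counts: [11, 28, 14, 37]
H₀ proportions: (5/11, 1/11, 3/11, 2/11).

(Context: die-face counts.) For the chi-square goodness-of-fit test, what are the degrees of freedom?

degrees of freedom = 3

df = k − 1 = 4 − 1 = 3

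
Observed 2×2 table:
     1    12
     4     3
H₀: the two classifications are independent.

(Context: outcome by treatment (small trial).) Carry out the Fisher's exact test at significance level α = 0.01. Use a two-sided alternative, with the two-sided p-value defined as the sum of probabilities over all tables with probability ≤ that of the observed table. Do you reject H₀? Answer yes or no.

reject H₀: no

Margins: r₁=13, r₂=7, c₁=5, c₂=15, n=20
p_obs = C(13,1)·C(7,4)/C(20,5); sum pmf over tables with pmf ≤ p_obs
p-value (two-sided) = 0.03070
At α=0.01: p ≥ α → fail to reject H₀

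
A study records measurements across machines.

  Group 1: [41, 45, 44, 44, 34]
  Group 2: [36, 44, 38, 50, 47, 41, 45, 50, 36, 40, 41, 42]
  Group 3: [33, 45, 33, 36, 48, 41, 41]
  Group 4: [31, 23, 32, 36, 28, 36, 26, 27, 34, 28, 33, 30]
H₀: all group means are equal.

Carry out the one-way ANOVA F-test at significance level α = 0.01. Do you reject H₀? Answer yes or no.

reject H₀: yes

Group means [41.60, 42.50, 39.57, 30.33], grand mean 37.750
SSB = Σnᵢ(x̄ᵢ−x̄)² = 1028.169; SSW = ΣΣ(x−x̄ᵢ)² = 724.581
MSB = 1028.169/3 = 342.7230; MSW = 724.581/32 = 22.6432
F = MSB/MSW = 15.1358
df = (3, 32)
p-value (upper-tail) = 0.00000
At α=0.01: p < α → reject H₀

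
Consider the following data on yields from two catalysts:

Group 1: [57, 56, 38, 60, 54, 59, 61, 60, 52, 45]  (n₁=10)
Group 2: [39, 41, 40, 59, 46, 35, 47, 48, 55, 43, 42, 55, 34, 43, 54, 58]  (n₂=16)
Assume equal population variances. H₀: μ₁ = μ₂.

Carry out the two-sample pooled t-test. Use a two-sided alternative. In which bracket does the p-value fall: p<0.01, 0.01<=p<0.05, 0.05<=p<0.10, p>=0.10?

p-value bracket: 0.01<=p<0.05

x̄₁=54.200, s₁=7.451, n₁=10
x̄₂=46.188, s₂=7.968, n₂=16
s_p² = [9·7.451² + 15·7.968²]/24 = 60.5016
SE = √(s_p²·(1/10+1/16)) = 3.1355
t = (54.200−46.188)/3.1355 = 2.5554
df = 24
p-value (two-sided) = 0.01736
→ bracket: 0.01<=p<0.05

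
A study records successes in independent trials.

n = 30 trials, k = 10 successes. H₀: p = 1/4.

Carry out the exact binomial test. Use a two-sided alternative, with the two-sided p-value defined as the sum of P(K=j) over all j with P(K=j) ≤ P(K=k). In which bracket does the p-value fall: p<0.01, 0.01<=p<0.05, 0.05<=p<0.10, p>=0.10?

Exact binomial: n=30, k=10, p₀=1/4=0.2500
P(X=j) = C(n,j)·p₀^j·(1−p₀)^(n−j); p = Σ P(X=j) over j with P(X=j) ≤ P(X=10)
p-value (two-sided) = 0.29446
→ bracket: p>=0.10

p-value bracket: p>=0.10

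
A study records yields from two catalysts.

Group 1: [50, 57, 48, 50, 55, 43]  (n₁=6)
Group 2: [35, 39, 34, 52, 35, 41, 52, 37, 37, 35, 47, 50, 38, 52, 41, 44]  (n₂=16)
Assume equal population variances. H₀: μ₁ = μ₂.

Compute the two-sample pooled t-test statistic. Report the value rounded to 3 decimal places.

x̄₁=50.500, s₁=5.010, n₁=6
x̄₂=41.812, s₂=6.735, n₂=16
s_p² = [5·5.010² + 15·6.735²]/20 = 40.2969
SE = √(s_p²·(1/6+1/16)) = 3.0389
t = (50.500−41.812)/3.0389 = 2.8588
df = 20

test statistic = 2.859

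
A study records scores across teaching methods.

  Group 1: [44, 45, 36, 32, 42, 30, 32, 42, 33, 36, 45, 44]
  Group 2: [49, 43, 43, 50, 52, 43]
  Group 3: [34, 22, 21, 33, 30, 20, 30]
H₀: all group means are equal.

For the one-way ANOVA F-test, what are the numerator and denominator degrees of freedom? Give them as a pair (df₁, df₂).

degrees of freedom = [2, 22]

k = 3 groups, N = 25 total
df = (k−1, N−k) = (3−1, 25−3) = (2, 22)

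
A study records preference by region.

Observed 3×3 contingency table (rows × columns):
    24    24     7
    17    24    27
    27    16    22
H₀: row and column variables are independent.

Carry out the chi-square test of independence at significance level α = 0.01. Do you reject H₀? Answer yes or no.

reject H₀: yes

Row totals [55, 68, 65], col totals [68, 64, 56], n=188
χ² = (24−19.89)²/19.89 + (24−18.72)²/18.72 + (7−16.38)²/16.38 + (17−24.60)²/24.60 + (24−23.15)²/23.15 + (27−20.26)²/20.26 + (27−23.51)²/23.51 + (16−22.13)²/22.13 + (22−19.36)²/19.36 = 14.9057
df = 4
p-value (upper-tail) = 0.00490
At α=0.01: p < α → reject H₀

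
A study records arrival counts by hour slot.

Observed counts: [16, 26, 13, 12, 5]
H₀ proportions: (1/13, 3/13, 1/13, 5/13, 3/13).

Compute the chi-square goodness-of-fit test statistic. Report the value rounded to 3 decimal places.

n = 72; E_i = n·p_i = [5.54, 16.62, 5.54, 27.69, 16.62]
χ² = (16−5.54)²/5.54 + (26−16.62)²/16.62 + (13−5.54)²/5.54 + (12−27.69)²/27.69 + (5−16.62)²/16.62 = 52.1259
df = 4

test statistic = 52.126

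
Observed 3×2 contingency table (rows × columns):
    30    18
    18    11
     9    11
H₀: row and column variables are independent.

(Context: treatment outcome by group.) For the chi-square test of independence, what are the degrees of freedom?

df = (r−1)(c−1) = (3−1)·(2−1) = 2

degrees of freedom = 2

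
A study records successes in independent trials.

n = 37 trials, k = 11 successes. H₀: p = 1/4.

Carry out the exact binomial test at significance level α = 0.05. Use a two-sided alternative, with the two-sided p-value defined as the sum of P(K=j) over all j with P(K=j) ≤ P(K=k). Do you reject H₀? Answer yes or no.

Exact binomial: n=37, k=11, p₀=1/4=0.2500
P(X=j) = C(n,j)·p₀^j·(1−p₀)^(n−j); p = Σ P(X=j) over j with P(X=j) ≤ P(X=11)
p-value (two-sided) = 0.56844
At α=0.05: p ≥ α → fail to reject H₀

reject H₀: no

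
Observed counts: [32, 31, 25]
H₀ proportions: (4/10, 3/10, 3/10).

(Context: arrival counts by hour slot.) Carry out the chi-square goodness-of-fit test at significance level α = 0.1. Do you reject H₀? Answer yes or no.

reject H₀: no

n = 88; E_i = n·p_i = [35.20, 26.40, 26.40]
χ² = (32−35.20)²/35.20 + (31−26.40)²/26.40 + (25−26.40)²/26.40 = 1.1667
df = 2
p-value (upper-tail) = 0.55804
At α=0.1: p ≥ α → fail to reject H₀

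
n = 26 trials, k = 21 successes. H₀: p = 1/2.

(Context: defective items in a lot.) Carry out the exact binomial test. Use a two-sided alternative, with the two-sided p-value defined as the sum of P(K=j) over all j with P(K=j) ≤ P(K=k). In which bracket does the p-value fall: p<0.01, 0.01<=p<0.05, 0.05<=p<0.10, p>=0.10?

p-value bracket: p<0.01

Exact binomial: n=26, k=21, p₀=1/2=0.5000
P(X=j) = C(n,j)·p₀^j·(1−p₀)^(n−j); p = Σ P(X=j) over j with P(X=j) ≤ P(X=21)
p-value (two-sided) = 0.00249
→ bracket: p<0.01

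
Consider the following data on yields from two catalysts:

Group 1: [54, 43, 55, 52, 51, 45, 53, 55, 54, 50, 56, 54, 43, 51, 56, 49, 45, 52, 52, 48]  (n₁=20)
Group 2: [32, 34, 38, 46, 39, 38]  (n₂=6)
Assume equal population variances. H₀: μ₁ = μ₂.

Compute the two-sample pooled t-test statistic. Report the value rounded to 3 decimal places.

x̄₁=50.900, s₁=4.166, n₁=20
x̄₂=37.833, s₂=4.834, n₂=6
s_p² = [19·4.166² + 5·4.834²]/24 = 18.6097
SE = √(s_p²·(1/20+1/6)) = 2.0080
t = (50.900−37.833)/2.0080 = 6.5073
df = 24

test statistic = 6.507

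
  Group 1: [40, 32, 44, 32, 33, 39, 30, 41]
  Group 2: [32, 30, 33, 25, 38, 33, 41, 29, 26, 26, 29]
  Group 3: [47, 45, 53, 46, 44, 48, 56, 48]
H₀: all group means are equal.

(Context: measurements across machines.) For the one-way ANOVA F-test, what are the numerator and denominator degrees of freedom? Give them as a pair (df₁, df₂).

degrees of freedom = [2, 24]

k = 3 groups, N = 27 total
df = (k−1, N−k) = (3−1, 27−3) = (2, 24)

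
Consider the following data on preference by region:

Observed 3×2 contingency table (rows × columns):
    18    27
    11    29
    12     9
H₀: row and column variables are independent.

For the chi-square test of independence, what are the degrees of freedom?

df = (r−1)(c−1) = (3−1)·(2−1) = 2

degrees of freedom = 2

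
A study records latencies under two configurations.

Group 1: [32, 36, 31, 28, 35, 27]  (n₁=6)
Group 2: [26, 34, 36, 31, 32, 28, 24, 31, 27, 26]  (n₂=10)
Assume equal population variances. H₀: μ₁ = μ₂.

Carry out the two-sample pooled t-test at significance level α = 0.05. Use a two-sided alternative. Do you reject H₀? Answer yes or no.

x̄₁=31.500, s₁=3.619, n₁=6
x̄₂=29.500, s₂=3.894, n₂=10
s_p² = [5·3.619² + 9·3.894²]/14 = 14.4286
SE = √(s_p²·(1/6+1/10)) = 1.9615
t = (31.500−29.500)/1.9615 = 1.0196
df = 14
p-value (two-sided) = 0.32521
At α=0.05: p ≥ α → fail to reject H₀

reject H₀: no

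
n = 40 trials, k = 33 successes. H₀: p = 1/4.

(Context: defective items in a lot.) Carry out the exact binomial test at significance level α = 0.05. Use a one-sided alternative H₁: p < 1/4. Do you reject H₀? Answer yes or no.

Exact binomial: n=40, k=33, p₀=1/4=0.2500
P(X≤33) from Σ C(n,i)·p₀^i·(1−p₀)^(n−i)
p-value (one-sided, H₁ less) = 1.00000
At α=0.05: p ≥ α → fail to reject H₀

reject H₀: no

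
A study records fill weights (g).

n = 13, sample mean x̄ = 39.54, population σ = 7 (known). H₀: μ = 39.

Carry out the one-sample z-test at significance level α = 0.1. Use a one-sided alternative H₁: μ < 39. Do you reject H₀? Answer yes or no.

reject H₀: no

SE = σ/√n = 7/√13 = 1.9415
z = (x̄−μ₀)/SE = (39.54−39)/1.9415 = 0.2781
p-value (one-sided, H₁ less) = 0.60955
At α=0.1: p ≥ α → fail to reject H₀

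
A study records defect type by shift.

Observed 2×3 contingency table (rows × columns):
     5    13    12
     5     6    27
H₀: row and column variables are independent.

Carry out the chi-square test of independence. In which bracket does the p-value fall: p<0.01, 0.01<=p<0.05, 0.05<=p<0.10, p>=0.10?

Row totals [30, 38], col totals [10, 19, 39], n=68
χ² = (5−4.41)²/4.41 + (13−8.38)²/8.38 + (12−17.21)²/17.21 + (5−5.59)²/5.59 + (6−10.62)²/10.62 + (27−21.79)²/21.79 = 7.5110
df = 2
p-value (upper-tail) = 0.02339
→ bracket: 0.01<=p<0.05

p-value bracket: 0.01<=p<0.05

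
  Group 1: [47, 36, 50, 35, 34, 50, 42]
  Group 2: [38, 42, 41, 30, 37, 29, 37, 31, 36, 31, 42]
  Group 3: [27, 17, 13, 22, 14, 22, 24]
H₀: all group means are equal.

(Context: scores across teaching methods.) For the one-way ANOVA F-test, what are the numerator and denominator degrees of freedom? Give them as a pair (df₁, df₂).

degrees of freedom = [2, 22]

k = 3 groups, N = 25 total
df = (k−1, N−k) = (3−1, 25−3) = (2, 22)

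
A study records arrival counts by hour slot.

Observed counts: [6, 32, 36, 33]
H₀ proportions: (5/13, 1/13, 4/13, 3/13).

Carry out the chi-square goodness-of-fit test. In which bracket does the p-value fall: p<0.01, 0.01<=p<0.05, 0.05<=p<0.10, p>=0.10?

n = 107; E_i = n·p_i = [41.15, 8.23, 32.92, 24.69]
χ² = (6−41.15)²/41.15 + (32−8.23)²/8.23 + (36−32.92)²/32.92 + (33−24.69)²/24.69 = 101.7533
df = 3
p-value (upper-tail) = 0.00000
→ bracket: p<0.01

p-value bracket: p<0.01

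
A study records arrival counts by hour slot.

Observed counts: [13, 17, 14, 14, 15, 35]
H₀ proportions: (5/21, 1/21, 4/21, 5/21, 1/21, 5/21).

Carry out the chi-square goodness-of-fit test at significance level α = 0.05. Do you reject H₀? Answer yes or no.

n = 108; E_i = n·p_i = [25.71, 5.14, 20.57, 25.71, 5.14, 25.71]
χ² = (13−25.71)²/25.71 + (17−5.14)²/5.14 + (14−20.57)²/20.57 + (14−25.71)²/25.71 + (15−5.14)²/5.14 + (35−25.71)²/25.71 = 63.3056
df = 5
p-value (upper-tail) = 0.00000
At α=0.05: p < α → reject H₀

reject H₀: yes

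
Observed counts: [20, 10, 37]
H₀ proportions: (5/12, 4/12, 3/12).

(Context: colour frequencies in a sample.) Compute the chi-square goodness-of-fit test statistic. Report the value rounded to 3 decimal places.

test statistic = 33.537

n = 67; E_i = n·p_i = [27.92, 22.33, 16.75]
χ² = (20−27.92)²/27.92 + (10−22.33)²/22.33 + (37−16.75)²/16.75 = 33.5373
df = 2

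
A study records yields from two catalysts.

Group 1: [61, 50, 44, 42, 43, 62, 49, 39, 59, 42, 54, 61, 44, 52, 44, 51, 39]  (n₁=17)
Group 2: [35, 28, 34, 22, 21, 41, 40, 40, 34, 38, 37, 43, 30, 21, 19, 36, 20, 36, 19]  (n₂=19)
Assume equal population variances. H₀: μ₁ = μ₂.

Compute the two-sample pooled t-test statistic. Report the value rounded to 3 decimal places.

x̄₁=49.176, s₁=7.923, n₁=17
x̄₂=31.263, s₂=8.412, n₂=19
s_p² = [16·7.923² + 18·8.412²]/34 = 67.0046
SE = √(s_p²·(1/17+1/19)) = 2.7328
t = (49.176−31.263)/2.7328 = 6.5550
df = 34

test statistic = 6.555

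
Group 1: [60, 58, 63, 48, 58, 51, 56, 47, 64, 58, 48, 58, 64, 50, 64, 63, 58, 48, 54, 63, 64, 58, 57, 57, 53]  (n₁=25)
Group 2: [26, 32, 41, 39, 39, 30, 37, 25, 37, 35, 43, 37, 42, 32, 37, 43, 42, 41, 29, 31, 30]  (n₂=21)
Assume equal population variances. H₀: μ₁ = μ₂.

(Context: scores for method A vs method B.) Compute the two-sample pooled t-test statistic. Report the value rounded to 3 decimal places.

test statistic = 12.681

x̄₁=56.880, s₁=5.674, n₁=25
x̄₂=35.619, s₂=5.652, n₂=21
s_p² = [24·5.674² + 20·5.652²]/44 = 32.0816
SE = √(s_p²·(1/25+1/21)) = 1.6766
t = (56.880−35.619)/1.6766 = 12.6810
df = 44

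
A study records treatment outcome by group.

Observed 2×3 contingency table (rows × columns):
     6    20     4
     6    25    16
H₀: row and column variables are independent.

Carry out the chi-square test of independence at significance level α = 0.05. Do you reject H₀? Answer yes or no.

reject H₀: no

Row totals [30, 47], col totals [12, 45, 20], n=77
χ² = (6−4.68)²/4.68 + (20−17.53)²/17.53 + (4−7.79)²/7.79 + (6−7.32)²/7.32 + (25−27.47)²/27.47 + (16−12.21)²/12.21 = 4.2074
df = 2
p-value (upper-tail) = 0.12200
At α=0.05: p ≥ α → fail to reject H₀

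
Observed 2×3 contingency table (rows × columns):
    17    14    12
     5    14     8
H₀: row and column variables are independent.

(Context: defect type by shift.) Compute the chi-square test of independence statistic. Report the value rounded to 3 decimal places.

test statistic = 3.892

Row totals [43, 27], col totals [22, 28, 20], n=70
χ² = (17−13.51)²/13.51 + (14−17.20)²/17.20 + (12−12.29)²/12.29 + (5−8.49)²/8.49 + (14−10.80)²/10.80 + (8−7.71)²/7.71 = 3.8916
df = 2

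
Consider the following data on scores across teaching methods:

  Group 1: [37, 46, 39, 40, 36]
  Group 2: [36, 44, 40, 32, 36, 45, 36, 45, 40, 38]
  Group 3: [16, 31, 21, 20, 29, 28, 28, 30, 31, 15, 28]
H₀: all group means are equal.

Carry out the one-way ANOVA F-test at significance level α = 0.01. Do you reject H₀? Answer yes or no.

Group means [39.60, 39.20, 25.18], grand mean 33.346
SSB = Σnᵢ(x̄ᵢ−x̄)² = 1271.448; SSW = ΣΣ(x−x̄ᵢ)² = 598.436
MSB = 1271.448/2 = 635.7241; MSW = 598.436/23 = 26.0190
F = MSB/MSW = 24.4331
df = (2, 23)
p-value (upper-tail) = 0.00000
At α=0.01: p < α → reject H₀

reject H₀: yes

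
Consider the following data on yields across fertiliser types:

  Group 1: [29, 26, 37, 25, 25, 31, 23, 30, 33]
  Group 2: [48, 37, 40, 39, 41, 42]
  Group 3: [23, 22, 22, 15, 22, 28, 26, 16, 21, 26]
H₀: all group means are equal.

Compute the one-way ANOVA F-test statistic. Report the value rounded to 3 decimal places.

Group means [28.78, 41.17, 22.10], grand mean 29.080
SSB = Σnᵢ(x̄ᵢ−x̄)² = 1364.551; SSW = ΣΣ(x−x̄ᵢ)² = 387.289
MSB = 1364.551/2 = 682.2756; MSW = 387.289/22 = 17.6040
F = MSB/MSW = 38.7568
df = (2, 22)

test statistic = 38.757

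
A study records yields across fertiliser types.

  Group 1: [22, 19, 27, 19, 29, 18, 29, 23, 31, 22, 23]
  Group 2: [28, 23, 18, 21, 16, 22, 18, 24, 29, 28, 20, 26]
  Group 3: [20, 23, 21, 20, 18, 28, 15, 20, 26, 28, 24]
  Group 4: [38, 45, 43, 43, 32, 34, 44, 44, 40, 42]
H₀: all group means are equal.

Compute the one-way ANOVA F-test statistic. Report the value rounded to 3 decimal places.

Group means [23.82, 22.75, 22.09, 40.50], grand mean 26.886
SSB = Σnᵢ(x̄ᵢ−x̄)² = 2415.136; SSW = ΣΣ(x−x̄ᵢ)² = 763.295
MSB = 2415.136/3 = 805.0455; MSW = 763.295/40 = 19.0824
F = MSB/MSW = 42.1879
df = (3, 40)

test statistic = 42.188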